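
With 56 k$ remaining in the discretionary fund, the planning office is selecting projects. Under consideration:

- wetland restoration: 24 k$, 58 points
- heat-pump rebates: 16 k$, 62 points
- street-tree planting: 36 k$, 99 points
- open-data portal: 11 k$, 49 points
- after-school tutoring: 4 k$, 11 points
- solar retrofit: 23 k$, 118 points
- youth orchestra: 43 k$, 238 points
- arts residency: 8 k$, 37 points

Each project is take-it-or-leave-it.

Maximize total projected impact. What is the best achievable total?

287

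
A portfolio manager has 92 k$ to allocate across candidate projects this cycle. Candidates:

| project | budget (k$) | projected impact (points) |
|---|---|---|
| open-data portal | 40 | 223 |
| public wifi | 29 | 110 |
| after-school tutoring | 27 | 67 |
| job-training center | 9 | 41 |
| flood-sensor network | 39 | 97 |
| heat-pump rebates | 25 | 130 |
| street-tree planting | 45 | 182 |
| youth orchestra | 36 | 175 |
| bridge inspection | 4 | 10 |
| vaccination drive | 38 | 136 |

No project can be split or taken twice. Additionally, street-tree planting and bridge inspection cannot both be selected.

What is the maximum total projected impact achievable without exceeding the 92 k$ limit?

449

Greedy by ratio would take open-data portal + job-training center + heat-pump rebates + bridge inspection: 78 k$ used, total 404.
The 25 k$ tied up in heat-pump rebates is better spent on youth orchestra — total rises to 449 (89 k$).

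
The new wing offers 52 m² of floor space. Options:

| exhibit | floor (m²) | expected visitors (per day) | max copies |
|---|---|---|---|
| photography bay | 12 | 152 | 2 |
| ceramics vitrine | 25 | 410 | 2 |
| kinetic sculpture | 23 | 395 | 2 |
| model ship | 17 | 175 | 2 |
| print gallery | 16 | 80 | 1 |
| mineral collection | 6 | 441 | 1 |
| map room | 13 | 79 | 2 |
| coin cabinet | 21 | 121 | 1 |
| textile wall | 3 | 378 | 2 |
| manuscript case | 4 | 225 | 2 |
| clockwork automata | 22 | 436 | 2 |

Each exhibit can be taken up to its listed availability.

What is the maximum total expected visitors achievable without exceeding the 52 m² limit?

2083

Density check — textile wall 126.00, mineral collection 73.50, manuscript case 56.25, clockwork automata 19.82 are the best per m².
Mineral collection + 2×textile wall + 2×manuscript case + clockwork automata uses 42 of the 52 m² and totals 2083.
Every other selection either busts 52 m² or exceeds an availability limit or fails to beat 2083.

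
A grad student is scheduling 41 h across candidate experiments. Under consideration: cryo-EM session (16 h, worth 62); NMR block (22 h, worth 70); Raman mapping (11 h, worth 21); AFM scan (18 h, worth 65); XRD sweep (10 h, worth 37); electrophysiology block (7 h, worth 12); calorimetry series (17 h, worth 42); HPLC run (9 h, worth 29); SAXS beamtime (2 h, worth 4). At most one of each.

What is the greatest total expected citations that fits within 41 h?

139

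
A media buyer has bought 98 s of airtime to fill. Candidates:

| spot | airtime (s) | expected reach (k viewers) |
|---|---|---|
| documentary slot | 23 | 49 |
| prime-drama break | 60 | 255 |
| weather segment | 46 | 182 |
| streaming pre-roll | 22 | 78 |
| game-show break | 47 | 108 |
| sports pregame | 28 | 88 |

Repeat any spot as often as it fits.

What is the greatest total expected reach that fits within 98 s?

Density check — prime-drama break 4.25, weather segment 3.96, streaming pre-roll 3.55, sports pregame 3.14 are the best per s.
Filling by ratio: prime-drama break + streaming pre-roll for 333, with 16 s left unused.
Replace prime-drama break and streaming pre-roll with 2×weather segment: the trade gains 31 net, giving 364 at 92 s.

364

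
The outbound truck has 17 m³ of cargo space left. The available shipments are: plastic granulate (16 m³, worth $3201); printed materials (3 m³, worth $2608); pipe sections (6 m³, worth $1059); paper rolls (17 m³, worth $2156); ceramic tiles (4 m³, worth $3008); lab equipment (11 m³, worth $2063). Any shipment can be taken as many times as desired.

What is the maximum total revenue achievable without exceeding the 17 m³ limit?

Density check — printed materials 869.33, ceramic tiles 752.00, plastic granulate 200.06, lab equipment 187.55 are the best per m³.
Taking the top-ratio shipments first gives 5×printed materials for 13040 (15 m³).
The 6 m³ tied up in 2×printed materials is better spent on 2×ceramic tiles — total rises to 13840 (17 m³).
No other feasible combination exceeds 13840.

13840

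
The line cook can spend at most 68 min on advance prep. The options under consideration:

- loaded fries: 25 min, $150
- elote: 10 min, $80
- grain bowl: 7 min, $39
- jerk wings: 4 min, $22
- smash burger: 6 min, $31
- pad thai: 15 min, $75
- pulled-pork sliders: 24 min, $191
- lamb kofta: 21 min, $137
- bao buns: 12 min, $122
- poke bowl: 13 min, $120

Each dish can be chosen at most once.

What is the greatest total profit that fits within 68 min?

552

Best packing: elote + grain bowl + pulled-pork sliders + bao buns + poke bowl — 66 min, 552 total.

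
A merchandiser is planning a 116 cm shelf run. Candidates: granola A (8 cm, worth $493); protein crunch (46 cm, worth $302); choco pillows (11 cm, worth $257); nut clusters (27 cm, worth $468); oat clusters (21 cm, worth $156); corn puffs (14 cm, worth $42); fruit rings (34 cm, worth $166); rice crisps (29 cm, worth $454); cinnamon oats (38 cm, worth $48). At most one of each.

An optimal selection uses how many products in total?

6

The maximum weekly sales within 116 cm is 1870.
One optimal bundle: granola A + choco pillows + nut clusters + oat clusters + corn puffs + rice crisps (110 cm).
Every optimal selection uses 6 products.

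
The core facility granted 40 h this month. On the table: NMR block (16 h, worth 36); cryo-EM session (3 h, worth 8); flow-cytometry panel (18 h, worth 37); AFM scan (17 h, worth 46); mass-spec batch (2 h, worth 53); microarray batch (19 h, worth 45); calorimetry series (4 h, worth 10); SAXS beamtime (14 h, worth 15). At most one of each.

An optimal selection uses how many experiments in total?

4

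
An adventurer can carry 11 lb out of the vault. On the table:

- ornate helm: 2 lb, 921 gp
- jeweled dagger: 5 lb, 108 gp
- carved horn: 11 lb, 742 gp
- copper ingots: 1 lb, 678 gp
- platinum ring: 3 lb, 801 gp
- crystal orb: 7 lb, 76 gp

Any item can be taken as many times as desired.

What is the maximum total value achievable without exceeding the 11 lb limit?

7458

Best packing: 11×copper ingots — 11 lb, 7458 total.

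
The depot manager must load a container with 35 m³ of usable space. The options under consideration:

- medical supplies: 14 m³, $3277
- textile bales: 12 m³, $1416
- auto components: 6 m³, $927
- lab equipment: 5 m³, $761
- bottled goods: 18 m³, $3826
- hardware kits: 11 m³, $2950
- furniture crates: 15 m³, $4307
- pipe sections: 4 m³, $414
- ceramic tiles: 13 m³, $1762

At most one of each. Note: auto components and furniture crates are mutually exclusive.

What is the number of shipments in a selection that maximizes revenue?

The maximum revenue within 35 m³ is 8432.
lab equipment + hardware kits + furniture crates + pipe sections hits 8432 at 35 m³.
Any selection reaching 8432 contains exactly 4 shipments.

4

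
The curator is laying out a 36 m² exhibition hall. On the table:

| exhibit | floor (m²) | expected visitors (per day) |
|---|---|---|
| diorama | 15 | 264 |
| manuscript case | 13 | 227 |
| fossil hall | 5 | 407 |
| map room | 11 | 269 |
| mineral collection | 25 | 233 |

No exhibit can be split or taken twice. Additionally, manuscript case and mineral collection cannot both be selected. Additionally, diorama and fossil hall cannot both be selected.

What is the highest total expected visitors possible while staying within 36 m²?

Taking manuscript case + fossil hall + map room: 29 m² used, 903 in expected visitors.
No other feasible combination exceeds 903.

903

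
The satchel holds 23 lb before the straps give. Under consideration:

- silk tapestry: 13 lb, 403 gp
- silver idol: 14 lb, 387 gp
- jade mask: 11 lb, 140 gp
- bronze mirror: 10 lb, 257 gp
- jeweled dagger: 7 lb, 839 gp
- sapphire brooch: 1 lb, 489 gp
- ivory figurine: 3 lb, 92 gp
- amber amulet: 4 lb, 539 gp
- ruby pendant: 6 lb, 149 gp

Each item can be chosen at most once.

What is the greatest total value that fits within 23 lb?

By value per lb: sapphire brooch 489.00, amber amulet 134.75, jeweled dagger 119.86, silk tapestry 31.00 lead.
The ratio heuristic lands on jeweled dagger + sapphire brooch + ivory figurine + amber amulet + ruby pendant (2108) but leaves 2 lb idle.
The 9 lb tied up in ivory figurine and ruby pendant is better spent on bronze mirror — total rises to 2124 (22 lb).
Runner-up jeweled dagger + sapphire brooch + ivory figurine + amber amulet + ruby pendant tops out at 2108.

2124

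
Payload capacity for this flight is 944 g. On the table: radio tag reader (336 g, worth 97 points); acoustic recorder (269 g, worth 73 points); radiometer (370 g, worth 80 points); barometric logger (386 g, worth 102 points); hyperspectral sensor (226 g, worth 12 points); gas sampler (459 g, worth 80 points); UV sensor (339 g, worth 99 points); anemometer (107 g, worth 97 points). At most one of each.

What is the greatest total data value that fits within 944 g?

298

Taking the top-ratio sensors first gives radio tag reader + UV sensor + anemometer for 293 (782 g).
Replace radio tag reader with barometric logger: the trade gains 5 net, giving 298 at 832 g.
Runner-up radio tag reader + barometric logger + anemometer tops out at 296.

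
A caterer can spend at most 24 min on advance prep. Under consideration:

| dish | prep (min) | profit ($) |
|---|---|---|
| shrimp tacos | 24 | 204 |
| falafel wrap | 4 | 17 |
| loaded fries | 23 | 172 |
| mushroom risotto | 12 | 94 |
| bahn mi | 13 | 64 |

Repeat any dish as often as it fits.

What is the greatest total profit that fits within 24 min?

204

The ratio ordering already packs tightly: shrimp tacos, 24 min, 204.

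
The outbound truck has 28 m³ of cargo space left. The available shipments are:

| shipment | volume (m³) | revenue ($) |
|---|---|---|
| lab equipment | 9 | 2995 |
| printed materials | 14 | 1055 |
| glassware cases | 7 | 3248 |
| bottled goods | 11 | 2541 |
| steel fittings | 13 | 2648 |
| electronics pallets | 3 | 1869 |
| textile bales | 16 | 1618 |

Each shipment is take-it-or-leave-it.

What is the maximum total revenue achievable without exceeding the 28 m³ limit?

A density-first pass picks lab equipment + glassware cases + electronics pallets — 8112 at 19 m³.
Replace electronics pallets with bottled goods: the trade gains 672 net, giving 8784 at 27 m³.
Next best is lab equipment + glassware cases + electronics pallets at 8112 (19 m³) — short by 672.

8784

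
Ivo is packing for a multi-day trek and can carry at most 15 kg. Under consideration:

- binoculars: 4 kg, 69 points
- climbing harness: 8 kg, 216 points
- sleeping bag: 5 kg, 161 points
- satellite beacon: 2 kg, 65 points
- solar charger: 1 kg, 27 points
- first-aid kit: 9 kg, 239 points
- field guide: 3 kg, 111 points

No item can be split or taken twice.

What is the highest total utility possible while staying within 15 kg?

442

Ranking by ratio (utility/kg): field guide 37.00, satellite beacon 32.50, sleeping bag 32.20, climbing harness 27.00.
Greedy by ratio would take binoculars + sleeping bag + satellite beacon + solar charger + field guide: 15 kg used, total 433.
Replace binoculars and solar charger and field guide with climbing harness: the trade gains 9 net, giving 442 at 15 kg.
Satellite beacon + solar charger + first-aid kit + field guide matches that 442 at 15 kg; no feasible combination exceeds it.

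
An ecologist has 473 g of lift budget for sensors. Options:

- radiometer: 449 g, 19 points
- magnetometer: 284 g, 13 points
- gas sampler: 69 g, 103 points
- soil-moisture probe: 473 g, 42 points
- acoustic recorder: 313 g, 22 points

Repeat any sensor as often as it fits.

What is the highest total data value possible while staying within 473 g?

Density check — gas sampler 1.49, soil-moisture probe 0.09, acoustic recorder 0.07 are the best per g.
Best packing: 6×gas sampler — 414 g, 618 total.
Nothing else within 473 g beats 618.

618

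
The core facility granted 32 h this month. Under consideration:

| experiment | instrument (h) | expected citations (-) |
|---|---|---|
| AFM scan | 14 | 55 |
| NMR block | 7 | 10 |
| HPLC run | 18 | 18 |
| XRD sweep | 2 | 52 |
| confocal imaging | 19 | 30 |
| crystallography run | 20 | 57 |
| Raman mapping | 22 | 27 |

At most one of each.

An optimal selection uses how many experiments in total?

The maximum expected citations within 32 h is 119.
NMR block + XRD sweep + crystallography run hits 119 at 29 h.
All optima have 3 experiments.

3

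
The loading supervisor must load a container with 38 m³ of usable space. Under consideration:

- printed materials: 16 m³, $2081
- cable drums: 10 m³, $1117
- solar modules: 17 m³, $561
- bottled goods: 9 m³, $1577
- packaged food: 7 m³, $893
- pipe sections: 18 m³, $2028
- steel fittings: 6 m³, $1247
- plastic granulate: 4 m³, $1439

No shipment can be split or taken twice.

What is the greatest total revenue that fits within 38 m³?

6344

By revenue per m³: plastic granulate 359.75, steel fittings 207.83, bottled goods 175.22 lead.
Best packing: printed materials + bottled goods + steel fittings + plastic granulate — 35 m³, 6344 total.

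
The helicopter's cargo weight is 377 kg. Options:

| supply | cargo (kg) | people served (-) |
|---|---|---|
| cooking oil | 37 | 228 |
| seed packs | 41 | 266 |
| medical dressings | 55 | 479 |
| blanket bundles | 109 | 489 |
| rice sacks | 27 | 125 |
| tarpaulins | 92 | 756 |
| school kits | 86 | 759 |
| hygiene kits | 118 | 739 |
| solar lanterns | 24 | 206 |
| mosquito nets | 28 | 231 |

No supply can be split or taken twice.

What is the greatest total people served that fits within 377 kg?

2939

The ratio heuristic lands on cooking oil + seed packs + medical dressings + tarpaulins + school kits + solar lanterns + mosquito nets (2925) but leaves 14 kg idle.
Replace cooking oil and seed packs and mosquito nets with hygiene kits: the trade gains 14 net, giving 2939 at 375 kg.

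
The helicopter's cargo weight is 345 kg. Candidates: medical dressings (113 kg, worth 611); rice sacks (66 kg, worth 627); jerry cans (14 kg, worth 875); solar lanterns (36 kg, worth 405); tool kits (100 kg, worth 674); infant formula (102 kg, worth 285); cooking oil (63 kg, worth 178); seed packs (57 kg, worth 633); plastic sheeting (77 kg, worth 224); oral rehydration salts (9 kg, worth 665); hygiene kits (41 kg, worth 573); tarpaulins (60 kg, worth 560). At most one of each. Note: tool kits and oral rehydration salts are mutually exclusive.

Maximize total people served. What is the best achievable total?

4389

Filling by ratio: rice sacks + jerry cans + solar lanterns + seed packs + oral rehydration salts + hygiene kits + tarpaulins for 4338, with 62 kg left unused.
Dropping tarpaulins frees 60 kg; slotting in medical dressings (113 kg) lifts the total to 4389 at 336 kg.
Nothing else feasible within 345 kg beats 4389.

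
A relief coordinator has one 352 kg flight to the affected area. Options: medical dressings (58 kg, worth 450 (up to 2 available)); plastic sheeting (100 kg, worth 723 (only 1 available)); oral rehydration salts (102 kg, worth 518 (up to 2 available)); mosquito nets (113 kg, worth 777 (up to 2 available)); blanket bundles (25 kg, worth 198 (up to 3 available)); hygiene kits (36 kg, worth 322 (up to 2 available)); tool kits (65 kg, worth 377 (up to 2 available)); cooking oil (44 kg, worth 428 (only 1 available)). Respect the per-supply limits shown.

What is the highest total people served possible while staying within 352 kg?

Greedy by ratio would take 2×medical dressings + 3×blanket bundles + 2×hygiene kits + cooking oil: 307 kg used, total 2566.
The 58 kg tied up in medical dressings is better spent on plastic sheeting — total rises to 2839 (349 kg).

2839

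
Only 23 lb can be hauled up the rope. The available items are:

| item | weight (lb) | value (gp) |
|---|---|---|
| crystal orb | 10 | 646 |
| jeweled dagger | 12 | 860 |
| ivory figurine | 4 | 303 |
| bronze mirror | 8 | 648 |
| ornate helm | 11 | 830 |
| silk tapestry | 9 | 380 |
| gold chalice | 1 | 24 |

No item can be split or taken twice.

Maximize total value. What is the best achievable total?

1781

Taking ivory figurine + bronze mirror + ornate helm: 23 lb used, 1781 in value.
Next best is jeweled dagger + ornate helm at 1690 (23 lb) — short by 91.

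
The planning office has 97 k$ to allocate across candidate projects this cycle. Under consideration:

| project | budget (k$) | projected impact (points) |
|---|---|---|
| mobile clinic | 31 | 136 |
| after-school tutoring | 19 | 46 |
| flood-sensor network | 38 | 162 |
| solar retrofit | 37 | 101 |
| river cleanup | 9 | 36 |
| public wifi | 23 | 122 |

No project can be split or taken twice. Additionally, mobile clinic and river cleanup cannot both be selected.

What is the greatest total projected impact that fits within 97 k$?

By projected impact per k$: public wifi 5.30, mobile clinic 4.39, flood-sensor network 4.26 lead.
The ratio ordering already packs tightly: mobile clinic + flood-sensor network + public wifi, 92 k$, 420.
The closest alternative, after-school tutoring + flood-sensor network + river cleanup + public wifi, reaches only 366.

420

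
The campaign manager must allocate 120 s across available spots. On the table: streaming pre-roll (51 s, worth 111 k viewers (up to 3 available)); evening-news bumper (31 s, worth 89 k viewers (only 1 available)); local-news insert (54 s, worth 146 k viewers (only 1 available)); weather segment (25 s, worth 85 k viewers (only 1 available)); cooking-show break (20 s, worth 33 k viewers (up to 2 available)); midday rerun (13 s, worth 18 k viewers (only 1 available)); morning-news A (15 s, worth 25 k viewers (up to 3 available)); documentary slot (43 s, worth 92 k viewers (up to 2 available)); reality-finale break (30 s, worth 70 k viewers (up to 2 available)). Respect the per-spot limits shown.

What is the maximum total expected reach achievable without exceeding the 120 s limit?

Ranking by ratio (expected reach/s): weather segment 3.40, evening-news bumper 2.87, local-news insert 2.70, reality-finale break 2.33.
Taking evening-news bumper + local-news insert + weather segment: 110 s used, 320 in expected reach.
That's the maximum — no swap from here does better than 320.

320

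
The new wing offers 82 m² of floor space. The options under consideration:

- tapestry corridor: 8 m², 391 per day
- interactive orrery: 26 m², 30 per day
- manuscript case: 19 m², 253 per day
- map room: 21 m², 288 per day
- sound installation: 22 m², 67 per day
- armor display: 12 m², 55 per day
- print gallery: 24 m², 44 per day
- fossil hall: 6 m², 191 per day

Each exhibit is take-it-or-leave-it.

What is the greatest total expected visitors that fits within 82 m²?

1190

By expected visitors per m²: tapestry corridor 48.88, fossil hall 31.83, map room 13.71, manuscript case 13.32 lead.
A density-first pass picks tapestry corridor + manuscript case + map room + armor display + fossil hall — 1178 at 66 m².
Replace armor display with sound installation: the trade gains 12 net, giving 1190 at 76 m².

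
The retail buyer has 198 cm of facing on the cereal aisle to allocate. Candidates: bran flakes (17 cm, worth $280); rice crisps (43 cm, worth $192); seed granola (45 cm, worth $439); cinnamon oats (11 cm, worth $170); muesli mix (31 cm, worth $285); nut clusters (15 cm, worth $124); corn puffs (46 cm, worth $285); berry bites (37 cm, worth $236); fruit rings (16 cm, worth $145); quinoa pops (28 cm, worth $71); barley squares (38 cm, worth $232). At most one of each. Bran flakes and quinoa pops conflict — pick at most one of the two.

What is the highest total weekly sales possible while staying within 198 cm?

1787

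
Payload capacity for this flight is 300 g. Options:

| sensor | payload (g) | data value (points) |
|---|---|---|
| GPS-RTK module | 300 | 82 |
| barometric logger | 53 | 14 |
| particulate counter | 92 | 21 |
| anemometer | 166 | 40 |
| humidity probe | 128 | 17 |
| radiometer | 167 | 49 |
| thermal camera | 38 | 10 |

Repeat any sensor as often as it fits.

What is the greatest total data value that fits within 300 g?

83

Taking the top-ratio sensors first gives 2×barometric logger + radiometer for 77 (273 g).
Dropping barometric logger frees 53 g; slotting in 2×thermal camera (76 g) lifts the total to 83 at 296 g.
No other feasible combination exceeds 83.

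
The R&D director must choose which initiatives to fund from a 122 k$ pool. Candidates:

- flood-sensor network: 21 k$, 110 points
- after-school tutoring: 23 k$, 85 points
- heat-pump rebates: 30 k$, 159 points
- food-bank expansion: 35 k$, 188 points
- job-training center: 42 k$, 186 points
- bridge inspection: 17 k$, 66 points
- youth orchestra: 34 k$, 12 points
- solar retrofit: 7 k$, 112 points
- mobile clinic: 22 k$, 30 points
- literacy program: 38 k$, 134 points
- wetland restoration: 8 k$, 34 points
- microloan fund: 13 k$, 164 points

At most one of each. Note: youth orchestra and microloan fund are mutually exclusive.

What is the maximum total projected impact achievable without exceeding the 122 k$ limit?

767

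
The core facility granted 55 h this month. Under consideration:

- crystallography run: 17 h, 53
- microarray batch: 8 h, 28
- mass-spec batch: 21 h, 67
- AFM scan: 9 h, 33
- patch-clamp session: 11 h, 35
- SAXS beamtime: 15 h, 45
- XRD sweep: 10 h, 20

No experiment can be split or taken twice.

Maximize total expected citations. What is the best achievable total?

181

Density check — AFM scan 3.67, microarray batch 3.50, mass-spec batch 3.19, patch-clamp session 3.18 are the best per h.
A density-first pass picks microarray batch + mass-spec batch + AFM scan + patch-clamp session — 163 at 49 h.
Dropping patch-clamp session frees 11 h; slotting in crystallography run (17 h) lifts the total to 181 at 55 h.
Nothing else within 55 h beats 181.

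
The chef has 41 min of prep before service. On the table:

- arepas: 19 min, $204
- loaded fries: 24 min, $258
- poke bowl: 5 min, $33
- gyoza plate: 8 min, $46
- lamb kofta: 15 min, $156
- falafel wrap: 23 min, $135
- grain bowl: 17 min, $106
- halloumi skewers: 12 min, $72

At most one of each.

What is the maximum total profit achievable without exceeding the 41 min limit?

414

Best packing: loaded fries + lamb kofta — 39 min, 414 total.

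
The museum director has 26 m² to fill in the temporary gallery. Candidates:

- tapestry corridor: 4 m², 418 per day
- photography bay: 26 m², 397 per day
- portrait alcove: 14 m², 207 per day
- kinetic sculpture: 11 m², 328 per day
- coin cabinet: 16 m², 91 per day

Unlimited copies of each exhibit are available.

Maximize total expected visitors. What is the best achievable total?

2508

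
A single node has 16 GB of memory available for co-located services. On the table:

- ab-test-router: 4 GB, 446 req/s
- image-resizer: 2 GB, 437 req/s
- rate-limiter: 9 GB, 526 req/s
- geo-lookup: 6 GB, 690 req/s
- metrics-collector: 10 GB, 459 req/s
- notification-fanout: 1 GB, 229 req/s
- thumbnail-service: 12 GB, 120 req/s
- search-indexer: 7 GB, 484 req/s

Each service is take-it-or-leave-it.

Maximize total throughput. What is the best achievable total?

Density check — notification-fanout 229.00, image-resizer 218.50, geo-lookup 115.00 are the best per GB.
Taking the top-ratio services first gives ab-test-router + image-resizer + geo-lookup + notification-fanout for 1802 (13 GB).
Replace ab-test-router with search-indexer: the trade gains 38 net, giving 1840 at 16 GB.

1840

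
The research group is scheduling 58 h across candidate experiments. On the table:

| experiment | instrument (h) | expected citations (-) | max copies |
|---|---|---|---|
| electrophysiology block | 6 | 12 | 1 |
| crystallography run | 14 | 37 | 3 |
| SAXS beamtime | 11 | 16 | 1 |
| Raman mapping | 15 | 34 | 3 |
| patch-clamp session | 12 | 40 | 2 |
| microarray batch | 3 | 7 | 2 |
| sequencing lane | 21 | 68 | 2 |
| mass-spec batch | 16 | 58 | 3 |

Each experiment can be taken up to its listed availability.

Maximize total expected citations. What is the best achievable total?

196

Density check — mass-spec batch 3.62, patch-clamp session 3.33, sequencing lane 3.24, crystallography run 2.64 are the best per h.
The ratio heuristic lands on 2×microarray batch + 3×mass-spec batch (188) but leaves 4 h idle.
The 22 h tied up in 2×microarray batch and mass-spec batch is better spent on 2×patch-clamp session — total rises to 196 (56 h).
The spare 2 h is too small for any remaining experiment, and no exchange beats 196.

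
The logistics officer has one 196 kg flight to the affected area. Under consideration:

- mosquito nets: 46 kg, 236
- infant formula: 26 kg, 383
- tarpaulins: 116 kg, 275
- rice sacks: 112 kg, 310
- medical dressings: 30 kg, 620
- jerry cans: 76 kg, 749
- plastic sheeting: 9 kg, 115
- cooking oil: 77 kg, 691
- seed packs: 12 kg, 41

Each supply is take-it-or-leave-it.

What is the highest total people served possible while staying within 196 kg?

Density check — medical dressings 20.67, infant formula 14.73, plastic sheeting 12.78, jerry cans 9.86 are the best per kg.
Taking the top-ratio supplies first gives mosquito nets + infant formula + medical dressings + jerry cans + plastic sheeting for 2103 (187 kg).
Dropping mosquito nets and infant formula frees 72 kg; slotting in cooking oil (77 kg) lifts the total to 2175 at 192 kg.
Every other selection either busts 196 kg or fails to beat 2175.

2175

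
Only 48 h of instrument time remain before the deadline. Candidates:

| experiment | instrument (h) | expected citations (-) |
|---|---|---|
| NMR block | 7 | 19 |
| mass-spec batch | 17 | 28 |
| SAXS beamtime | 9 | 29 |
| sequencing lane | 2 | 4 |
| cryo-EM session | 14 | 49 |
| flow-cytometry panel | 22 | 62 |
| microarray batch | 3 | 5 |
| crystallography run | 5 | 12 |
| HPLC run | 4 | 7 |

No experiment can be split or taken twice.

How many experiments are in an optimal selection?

Optimal total is 145.
One optimal bundle: SAXS beamtime + cryo-EM session + flow-cytometry panel + microarray batch (48 h).
Every optimal selection uses 4 experiments.

4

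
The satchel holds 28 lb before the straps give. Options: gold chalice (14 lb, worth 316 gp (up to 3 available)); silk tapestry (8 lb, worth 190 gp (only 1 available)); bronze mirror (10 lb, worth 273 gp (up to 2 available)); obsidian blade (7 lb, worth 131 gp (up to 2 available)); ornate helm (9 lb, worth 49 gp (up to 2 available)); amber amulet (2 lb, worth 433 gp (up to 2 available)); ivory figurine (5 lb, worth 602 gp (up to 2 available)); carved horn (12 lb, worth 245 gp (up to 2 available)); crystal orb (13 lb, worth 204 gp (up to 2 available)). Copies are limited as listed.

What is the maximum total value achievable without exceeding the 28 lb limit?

2386

By value per lb: amber amulet 216.50, ivory figurine 120.40, bronze mirror 27.30 lead.
Filling by ratio: bronze mirror + 2×amber amulet + 2×ivory figurine for 2343, with 4 lb left unused.
Replace bronze mirror with gold chalice: the trade gains 43 net, giving 2386 at 28 lb.
Nothing else within 28 lb beats 2386.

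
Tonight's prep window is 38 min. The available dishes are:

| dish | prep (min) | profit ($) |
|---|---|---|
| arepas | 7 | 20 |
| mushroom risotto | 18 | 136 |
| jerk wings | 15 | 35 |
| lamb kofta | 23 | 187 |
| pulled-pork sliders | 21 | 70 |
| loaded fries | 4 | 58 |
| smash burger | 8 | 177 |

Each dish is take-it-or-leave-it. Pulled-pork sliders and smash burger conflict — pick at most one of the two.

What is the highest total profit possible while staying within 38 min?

422

The ratio ordering already packs tightly: lamb kofta + loaded fries + smash burger, 35 min, 422.
The closest alternative, arepas + mushroom risotto + loaded fries + smash burger, reaches only 391.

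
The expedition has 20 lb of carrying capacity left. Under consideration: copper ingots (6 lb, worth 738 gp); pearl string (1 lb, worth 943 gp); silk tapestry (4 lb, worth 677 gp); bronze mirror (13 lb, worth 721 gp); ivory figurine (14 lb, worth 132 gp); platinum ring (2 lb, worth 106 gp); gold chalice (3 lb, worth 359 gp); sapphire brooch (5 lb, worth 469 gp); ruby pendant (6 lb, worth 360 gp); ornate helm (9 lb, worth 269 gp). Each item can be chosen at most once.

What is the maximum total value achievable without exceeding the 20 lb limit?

3186

Copper ingots + pearl string + silk tapestry + gold chalice + sapphire brooch uses 19 of the 20 lb and totals 3186.
The spare 1 lb is too small for any remaining item, and no exchange beats 3186.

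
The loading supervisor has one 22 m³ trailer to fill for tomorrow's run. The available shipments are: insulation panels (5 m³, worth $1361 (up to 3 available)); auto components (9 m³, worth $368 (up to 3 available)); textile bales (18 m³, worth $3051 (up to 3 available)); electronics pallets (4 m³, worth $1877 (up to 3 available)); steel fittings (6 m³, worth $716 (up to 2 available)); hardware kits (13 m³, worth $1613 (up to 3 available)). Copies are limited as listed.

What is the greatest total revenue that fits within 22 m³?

The ratio ordering already packs tightly: 2×insulation panels + 3×electronics pallets, 22 m³, 8353.

8353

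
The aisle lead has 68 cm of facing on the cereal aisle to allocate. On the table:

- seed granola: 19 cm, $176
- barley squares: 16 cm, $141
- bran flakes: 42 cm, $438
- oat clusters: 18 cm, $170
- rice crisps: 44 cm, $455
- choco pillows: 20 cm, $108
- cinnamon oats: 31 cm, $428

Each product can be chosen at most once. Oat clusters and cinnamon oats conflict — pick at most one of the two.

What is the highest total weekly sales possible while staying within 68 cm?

Best packing: seed granola + barley squares + cinnamon oats — 66 cm, 745 total.
Runner-up barley squares + choco pillows + cinnamon oats tops out at 677.

745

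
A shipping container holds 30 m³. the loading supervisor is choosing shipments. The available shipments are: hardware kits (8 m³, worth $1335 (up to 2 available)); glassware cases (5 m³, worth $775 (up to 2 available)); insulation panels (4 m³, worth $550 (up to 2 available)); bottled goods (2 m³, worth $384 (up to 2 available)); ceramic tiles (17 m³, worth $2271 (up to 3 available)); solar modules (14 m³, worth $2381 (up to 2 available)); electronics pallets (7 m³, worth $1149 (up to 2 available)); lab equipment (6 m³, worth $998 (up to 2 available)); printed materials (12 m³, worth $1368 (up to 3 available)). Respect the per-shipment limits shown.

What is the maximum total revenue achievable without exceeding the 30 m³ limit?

A density-first pass picks hardware kits + insulation panels + 2×bottled goods + solar modules — 5034 at 30 m³.
Replace hardware kits and insulation panels and bottled goods with solar modules: the trade gains 112 net, giving 5146 at 30 m³.

5146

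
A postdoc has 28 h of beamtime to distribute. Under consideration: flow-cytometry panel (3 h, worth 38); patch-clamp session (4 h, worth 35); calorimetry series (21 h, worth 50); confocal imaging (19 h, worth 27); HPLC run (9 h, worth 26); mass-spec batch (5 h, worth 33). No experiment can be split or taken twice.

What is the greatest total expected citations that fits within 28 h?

The ratio ordering already packs tightly: flow-cytometry panel + patch-clamp session + HPLC run + mass-spec batch, 21 h, 132.
No other feasible combination exceeds 132.

132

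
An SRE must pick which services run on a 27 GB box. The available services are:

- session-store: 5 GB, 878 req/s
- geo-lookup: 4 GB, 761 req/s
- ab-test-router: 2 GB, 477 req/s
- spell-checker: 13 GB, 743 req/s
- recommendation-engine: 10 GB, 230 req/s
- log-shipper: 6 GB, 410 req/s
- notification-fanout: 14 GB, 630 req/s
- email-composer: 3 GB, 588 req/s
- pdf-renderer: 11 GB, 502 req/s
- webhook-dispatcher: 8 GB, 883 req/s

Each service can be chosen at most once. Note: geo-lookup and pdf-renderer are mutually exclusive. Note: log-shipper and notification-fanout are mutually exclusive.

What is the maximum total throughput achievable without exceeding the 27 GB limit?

Session-store + geo-lookup + ab-test-router + email-composer + webhook-dispatcher uses 22 of the 27 GB and totals 3587.
Nothing else feasible within 27 GB beats 3587.

3587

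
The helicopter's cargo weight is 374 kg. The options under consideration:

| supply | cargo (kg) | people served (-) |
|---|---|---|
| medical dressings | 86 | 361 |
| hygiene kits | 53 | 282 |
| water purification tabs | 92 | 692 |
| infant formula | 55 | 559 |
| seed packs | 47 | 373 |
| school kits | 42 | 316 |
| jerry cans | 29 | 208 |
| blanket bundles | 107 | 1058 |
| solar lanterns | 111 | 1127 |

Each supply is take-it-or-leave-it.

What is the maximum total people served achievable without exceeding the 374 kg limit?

By people served per kg: infant formula 10.16, solar lanterns 10.15, blanket bundles 9.89 lead.
Greedy by ratio would take infant formula + seed packs + school kits + blanket bundles + solar lanterns: 362 kg used, total 3433.
The 89 kg tied up in seed packs and school kits is better spent on water purification tabs — total rises to 3436 (365 kg).
An exhaustive check of the 512 subsets confirms 3436.

3436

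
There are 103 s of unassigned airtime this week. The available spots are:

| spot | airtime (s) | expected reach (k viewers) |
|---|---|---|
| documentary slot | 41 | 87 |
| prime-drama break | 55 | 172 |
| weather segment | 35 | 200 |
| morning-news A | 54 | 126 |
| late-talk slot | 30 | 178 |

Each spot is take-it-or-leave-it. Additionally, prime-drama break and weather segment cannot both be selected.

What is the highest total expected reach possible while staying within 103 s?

378

Taking weather segment + late-talk slot: 65 s used, 378 in expected reach.
Nothing else feasible within 103 s beats 378.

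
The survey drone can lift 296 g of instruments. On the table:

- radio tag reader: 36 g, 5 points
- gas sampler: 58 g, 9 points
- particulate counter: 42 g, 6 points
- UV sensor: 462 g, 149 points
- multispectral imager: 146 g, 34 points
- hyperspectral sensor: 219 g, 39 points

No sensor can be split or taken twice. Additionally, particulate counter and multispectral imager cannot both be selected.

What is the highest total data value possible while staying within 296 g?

By data value per g: UV sensor 0.32, multispectral imager 0.23, hyperspectral sensor 0.18 lead.
Taking radio tag reader + gas sampler + multispectral imager: 240 g used, 48 in data value.
No other feasible combination exceeds 48.

48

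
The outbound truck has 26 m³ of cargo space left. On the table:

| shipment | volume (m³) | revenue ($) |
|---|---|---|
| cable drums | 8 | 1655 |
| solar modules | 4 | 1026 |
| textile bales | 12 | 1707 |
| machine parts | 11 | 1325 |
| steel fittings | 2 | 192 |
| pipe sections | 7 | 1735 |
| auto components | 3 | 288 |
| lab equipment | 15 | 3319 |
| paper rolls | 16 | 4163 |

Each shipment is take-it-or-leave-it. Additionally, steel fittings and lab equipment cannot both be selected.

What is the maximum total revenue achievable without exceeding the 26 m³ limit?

Ranking by ratio (revenue/m³): paper rolls 260.19, solar modules 256.50, pipe sections 247.86, lab equipment 221.27.
The ratio heuristic lands on solar modules + steel fittings + auto components + paper rolls (5669) but leaves 1 m³ idle.
The 6 m³ tied up in solar modules and steel fittings is better spent on pipe sections — total rises to 6186 (26 m³).
Next best is steel fittings + pipe sections + paper rolls at 6090 (25 m³) — short by 96.

6186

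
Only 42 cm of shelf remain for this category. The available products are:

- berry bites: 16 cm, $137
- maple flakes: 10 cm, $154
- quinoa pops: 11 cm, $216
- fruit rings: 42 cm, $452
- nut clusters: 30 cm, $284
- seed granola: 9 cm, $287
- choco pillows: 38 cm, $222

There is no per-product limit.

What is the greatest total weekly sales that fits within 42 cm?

1148

4×seed granola uses 36 of the 42 cm and totals 1148.
Nothing else within 42 cm beats 1148.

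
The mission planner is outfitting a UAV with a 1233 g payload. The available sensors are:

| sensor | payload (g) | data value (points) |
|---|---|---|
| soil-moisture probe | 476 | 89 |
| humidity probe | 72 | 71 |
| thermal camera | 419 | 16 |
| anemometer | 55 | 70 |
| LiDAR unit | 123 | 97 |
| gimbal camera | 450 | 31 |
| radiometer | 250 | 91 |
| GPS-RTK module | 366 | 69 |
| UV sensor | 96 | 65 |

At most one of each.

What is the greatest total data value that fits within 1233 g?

Ranking by ratio (data value/g): anemometer 1.27, humidity probe 0.99, LiDAR unit 0.79.
Filling by ratio: humidity probe + anemometer + LiDAR unit + radiometer + GPS-RTK module + UV sensor for 463, with 271 g left unused.
Replace GPS-RTK module with soil-moisture probe: the trade gains 20 net, giving 483 at 1072 g.

483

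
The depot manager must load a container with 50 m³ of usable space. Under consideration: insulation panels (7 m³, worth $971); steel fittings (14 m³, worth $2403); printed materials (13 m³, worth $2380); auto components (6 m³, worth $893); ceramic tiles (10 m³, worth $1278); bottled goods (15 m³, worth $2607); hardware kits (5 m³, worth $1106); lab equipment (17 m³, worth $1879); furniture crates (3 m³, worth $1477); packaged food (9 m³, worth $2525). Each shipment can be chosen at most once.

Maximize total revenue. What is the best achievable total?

The ratio heuristic lands on printed materials + bottled goods + hardware kits + furniture crates + packaged food (10095) but leaves 5 m³ idle.
Replace bottled goods with steel fittings + auto components: the trade gains 689 net, giving 10784 at 50 m³.
Nothing else within 50 m³ beats 10784.

10784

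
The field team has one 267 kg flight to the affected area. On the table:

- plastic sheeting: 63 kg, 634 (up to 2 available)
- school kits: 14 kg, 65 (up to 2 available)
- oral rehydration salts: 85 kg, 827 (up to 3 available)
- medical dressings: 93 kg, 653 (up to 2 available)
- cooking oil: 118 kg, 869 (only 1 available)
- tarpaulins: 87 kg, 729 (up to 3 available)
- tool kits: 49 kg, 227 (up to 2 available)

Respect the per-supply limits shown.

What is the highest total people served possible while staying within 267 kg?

2481

Ranking by ratio (people served/kg): plastic sheeting 10.06, oral rehydration salts 9.73, tarpaulins 8.38, cooking oil 7.36.
Filling by ratio: 2×plastic sheeting + 2×school kits + oral rehydration salts for 2225, with 28 kg left unused.
Replace 2×plastic sheeting and 2×school kits with 2×oral rehydration salts: the trade gains 256 net, giving 2481 at 255 kg.
Every other selection either busts 267 kg or exceeds an availability limit or fails to beat 2481.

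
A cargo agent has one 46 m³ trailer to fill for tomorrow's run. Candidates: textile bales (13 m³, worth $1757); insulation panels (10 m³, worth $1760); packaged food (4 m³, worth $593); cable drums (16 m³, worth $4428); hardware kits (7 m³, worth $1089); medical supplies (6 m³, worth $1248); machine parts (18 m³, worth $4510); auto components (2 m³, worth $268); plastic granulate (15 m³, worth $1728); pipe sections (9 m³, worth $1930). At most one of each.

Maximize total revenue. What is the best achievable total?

11136

The ratio ordering already packs tightly: cable drums + machine parts + auto components + pipe sections, 45 m³, 11136.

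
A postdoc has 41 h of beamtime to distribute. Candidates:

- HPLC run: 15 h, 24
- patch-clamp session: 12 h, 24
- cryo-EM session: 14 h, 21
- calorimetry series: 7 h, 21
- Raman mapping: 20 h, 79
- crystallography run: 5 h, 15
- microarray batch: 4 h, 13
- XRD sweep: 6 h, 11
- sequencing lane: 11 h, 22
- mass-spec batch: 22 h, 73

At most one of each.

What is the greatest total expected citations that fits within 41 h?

131

A density-first pass picks calorimetry series + Raman mapping + crystallography run + microarray batch — 128 at 36 h.
The 7 h tied up in calorimetry series is better spent on patch-clamp session — total rises to 131 (41 h).
An exhaustive check of the 1024 subsets confirms 131.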